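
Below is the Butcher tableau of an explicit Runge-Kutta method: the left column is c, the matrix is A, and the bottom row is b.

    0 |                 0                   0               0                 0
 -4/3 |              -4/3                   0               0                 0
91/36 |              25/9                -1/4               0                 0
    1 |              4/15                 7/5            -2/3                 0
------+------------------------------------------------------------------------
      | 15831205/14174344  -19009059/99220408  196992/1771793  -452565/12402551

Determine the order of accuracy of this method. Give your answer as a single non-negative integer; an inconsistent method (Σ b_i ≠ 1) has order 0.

3

b = (15831205/14174344, -19009059/99220408, 196992/1771793, -452565/12402551)
c = (0, -4/3, 91/36, 1)
Ac = (0, 0, 1/3, -959/270)
Σ b_i: 15831205/14174344·1 + (-19009059/99220408)·1 + 196992/1771793·1 + (-452565/12402551)·1 = 1 ✓
b·c: (-19009059/99220408)·(-4/3) + 196992/1771793·91/36 + (-452565/12402551)·1 = 1/2 ✓
b·c²: (-19009059/99220408)·16/9 + 196992/1771793·8281/1296 + (-452565/12402551)·1 = 1/3 ✓
b·Ac: 196992/1771793·1/3 + (-452565/12402551)·(-959/270) = 1/6 ✓
b·c³: (-19009059/99220408)·(-64/27) + 196992/1771793·753571/46656 + (-452565/12402551)·1 = 11765125/5315379 ≠ 1/4 ⇒ order 3.
b·(c∘Ac): 196992/1771793·91/108 + (-452565/12402551)·(-959/270) = 2373713/10630758 ≠ 1/8
b·Ac²: 196992/1771793·(-4/9) + (-452565/12402551)·(-17213/9720) = 5818931/382707288 ≠ 1/12
b·A²c: (-452565/12402551)·(-2/9) = 100570/12402551 ≠ 1/24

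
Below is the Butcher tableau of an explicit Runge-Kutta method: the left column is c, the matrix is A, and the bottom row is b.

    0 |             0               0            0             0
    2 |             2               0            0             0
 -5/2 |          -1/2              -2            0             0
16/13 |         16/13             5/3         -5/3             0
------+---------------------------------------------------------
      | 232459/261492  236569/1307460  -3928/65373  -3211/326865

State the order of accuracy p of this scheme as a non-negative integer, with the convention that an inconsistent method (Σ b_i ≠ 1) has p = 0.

3

b = (232459/261492, 236569/1307460, -3928/65373, -3211/326865)
c = (0, 2, -5/2, 16/13)
Ac = (0, 0, -4, 15/2)
Σ b_i: 232459/261492·1 + 236569/1307460·1 + (-3928/65373)·1 + (-3211/326865)·1 = 1 ✓
b·c: 236569/1307460·2 + (-3928/65373)·(-5/2) + (-3211/326865)·16/13 = 1/2 ✓
b·c²: 236569/1307460·4 + (-3928/65373)·25/4 + (-3211/326865)·256/169 = 1/3 ✓
b·Ac: (-3928/65373)·(-4) + (-3211/326865)·15/2 = 1/6 ✓
b·c³: 236569/1307460·8 + (-3928/65373)·(-125/8) + (-3211/326865)·4096/2197 = 670823/283283 ≠ 1/4 ⇒ order 3.
b·(c∘Ac): (-3928/65373)·10 + (-3211/326865)·120/13 = -45208/65373 ≠ 1/8
b·Ac²: (-3928/65373)·(-8) + (-3211/326865)·(-15/4) = 135329/261492 ≠ 1/12
b·A²c: (-3211/326865)·20/3 = -12844/196119 ≠ 1/24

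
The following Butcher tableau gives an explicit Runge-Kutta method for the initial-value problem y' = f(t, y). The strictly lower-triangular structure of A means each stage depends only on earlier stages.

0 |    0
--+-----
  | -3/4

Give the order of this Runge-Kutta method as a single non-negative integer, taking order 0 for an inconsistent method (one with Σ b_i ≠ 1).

0

b = (-3/4)
c = (0)
Σ b_i: (-3/4)·1 = -3/4 ≠ 1 ⇒ order 0.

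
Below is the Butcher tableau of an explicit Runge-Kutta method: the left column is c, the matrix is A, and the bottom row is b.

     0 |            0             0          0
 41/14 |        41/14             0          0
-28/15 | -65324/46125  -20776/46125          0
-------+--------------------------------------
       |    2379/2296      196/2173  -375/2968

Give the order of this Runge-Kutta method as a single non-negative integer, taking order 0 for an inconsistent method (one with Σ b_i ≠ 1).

b = (2379/2296, 196/2173, -375/2968)
c = (0, 41/14, -28/15)
Ac = (0, 0, -1484/1125)
Σ b_i: 2379/2296·1 + 196/2173·1 + (-375/2968)·1 = 1 ✓
b·c: 196/2173·41/14 + (-375/2968)·(-28/15) = 1/2 ✓
b·c²: 196/2173·1681/196 + (-375/2968)·784/225 = 1/3 ✓
b·Ac: (-375/2968)·(-1484/1125) = 1/6 ✓; 3 stages ⇒ order 3.

3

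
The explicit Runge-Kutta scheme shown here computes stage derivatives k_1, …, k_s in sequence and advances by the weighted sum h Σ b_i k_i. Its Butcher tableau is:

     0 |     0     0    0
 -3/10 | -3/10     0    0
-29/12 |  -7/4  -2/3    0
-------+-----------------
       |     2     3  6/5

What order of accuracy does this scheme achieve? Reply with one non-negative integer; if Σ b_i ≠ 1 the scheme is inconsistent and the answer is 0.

b = (2, 3, 6/5)
c = (0, -3/10, -29/12)
Ac = (0, 0, 1/5)
Σ b_i: 2·1 + 3·1 + 6/5·1 = 31/5 ≠ 1 ⇒ order 0.

0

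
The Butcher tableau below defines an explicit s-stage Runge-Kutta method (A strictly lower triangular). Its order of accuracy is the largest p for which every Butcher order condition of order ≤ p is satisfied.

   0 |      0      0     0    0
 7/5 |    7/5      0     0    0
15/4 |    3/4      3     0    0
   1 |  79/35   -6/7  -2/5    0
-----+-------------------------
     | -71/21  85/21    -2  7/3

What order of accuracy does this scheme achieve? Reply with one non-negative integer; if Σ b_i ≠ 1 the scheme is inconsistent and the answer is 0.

b = (-71/21, 85/21, -2, 7/3)
c = (0, 7/5, 15/4, 1)
Ac = (0, 0, 21/5, -27/10)
Σ b_i: (-71/21)·1 + 85/21·1 + (-2)·1 + 7/3·1 = 1 ✓
b·c: 85/21·7/5 + (-2)·15/4 + 7/3·1 = 1/2 ✓
b·c²: 85/21·49/25 + (-2)·225/16 + 7/3·1 = -2143/120 ≠ 1/3 ⇒ order 2.
b·Ac: (-2)·21/5 + 7/3·(-27/10) = -147/10 ≠ 1/6

2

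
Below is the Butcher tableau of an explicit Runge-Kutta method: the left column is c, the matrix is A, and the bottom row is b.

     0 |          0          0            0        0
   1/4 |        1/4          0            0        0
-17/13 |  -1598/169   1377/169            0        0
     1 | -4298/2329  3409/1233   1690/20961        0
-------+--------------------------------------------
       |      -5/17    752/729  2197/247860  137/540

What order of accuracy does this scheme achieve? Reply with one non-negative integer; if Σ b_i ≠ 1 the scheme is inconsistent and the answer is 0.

4

b = (-5/17, 752/729, 2197/247860, 137/540)
c = (0, 1/4, -17/13, 1)
Ac = (0, 0, 1377/676, 321/548)
Σ b_i: (-5/17)·1 + 752/729·1 + 2197/247860·1 + 137/540·1 = 1 ✓
b·c: 752/729·1/4 + 2197/247860·(-17/13) + 137/540·1 = 1/2 ✓
b·c²: 752/729·1/16 + 2197/247860·289/169 + 137/540·1 = 1/3 ✓
b·Ac: 2197/247860·1377/676 + 137/540·321/548 = 1/6 ✓
b·c³: 752/729·1/64 + 2197/247860·(-4913/2197) + 137/540·1 = 1/4 ✓
b·(c∘Ac): 2197/247860·(-23409/8788) + 137/540·321/548 = 1/8 ✓
b·Ac²: 2197/247860·1377/2704 + 137/540·681/2192 = 1/12 ✓
b·A²c: 137/540·45/274 = 1/24 ✓; 4 stages ⇒ order 4.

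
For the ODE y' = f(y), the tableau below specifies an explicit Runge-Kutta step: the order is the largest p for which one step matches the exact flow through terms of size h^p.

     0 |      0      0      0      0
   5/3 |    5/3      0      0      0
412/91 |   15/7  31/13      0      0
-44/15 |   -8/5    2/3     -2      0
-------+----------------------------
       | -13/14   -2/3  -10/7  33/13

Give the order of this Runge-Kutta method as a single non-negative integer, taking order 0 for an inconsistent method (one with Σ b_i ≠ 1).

b = (-13/14, -2/3, -10/7, 33/13)
c = (0, 5/3, 412/91, -44/15)
Ac = (0, 0, 155/39, -6506/819)
Σ b_i: (-13/14)·1 + (-2/3)·1 + (-10/7)·1 + 33/13·1 = -265/546 ≠ 1 ⇒ order 0.

0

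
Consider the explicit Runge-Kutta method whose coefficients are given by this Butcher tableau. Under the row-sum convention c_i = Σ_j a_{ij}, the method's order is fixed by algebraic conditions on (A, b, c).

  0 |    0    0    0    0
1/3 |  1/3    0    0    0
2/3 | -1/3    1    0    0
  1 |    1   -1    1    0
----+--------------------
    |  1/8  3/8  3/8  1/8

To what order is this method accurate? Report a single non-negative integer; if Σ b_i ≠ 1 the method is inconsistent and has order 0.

4

b = (1/8, 3/8, 3/8, 1/8)
c = (0, 1/3, 2/3, 1)
Ac = (0, 0, 1/3, 1/3)
Σ b_i: 1/8·1 + 3/8·1 + 3/8·1 + 1/8·1 = 1 ✓
b·c: 3/8·1/3 + 3/8·2/3 + 1/8·1 = 1/2 ✓
b·c²: 3/8·1/9 + 3/8·4/9 + 1/8·1 = 1/3 ✓
b·Ac: 3/8·1/3 + 1/8·1/3 = 1/6 ✓
b·c³: 3/8·1/27 + 3/8·8/27 + 1/8·1 = 1/4 ✓
b·(c∘Ac): 3/8·2/9 + 1/8·1/3 = 1/8 ✓
b·Ac²: 3/8·1/9 + 1/8·1/3 = 1/12 ✓
b·A²c: 1/8·1/3 = 1/24 ✓; 4 stages ⇒ order 4.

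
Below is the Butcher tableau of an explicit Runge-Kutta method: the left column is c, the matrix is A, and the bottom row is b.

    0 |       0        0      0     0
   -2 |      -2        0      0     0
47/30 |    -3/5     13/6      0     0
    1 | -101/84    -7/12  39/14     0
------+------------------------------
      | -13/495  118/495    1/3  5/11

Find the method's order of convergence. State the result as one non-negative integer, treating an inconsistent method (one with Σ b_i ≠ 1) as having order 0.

2

b = (-13/495, 118/495, 1/3, 5/11)
c = (0, -2, 47/30, 1)
Ac = (0, 0, -13/3, 2323/420)
Σ b_i: (-13/495)·1 + 118/495·1 + 1/3·1 + 5/11·1 = 1 ✓
b·c: 118/495·(-2) + 1/3·47/30 + 5/11·1 = 1/2 ✓
b·c²: 118/495·4 + 1/3·2209/900 + 5/11·1 = 66119/29700 ≠ 1/3 ⇒ order 2.
b·Ac: 1/3·(-13/3) + 5/11·2323/420 = 2965/2772 ≠ 1/6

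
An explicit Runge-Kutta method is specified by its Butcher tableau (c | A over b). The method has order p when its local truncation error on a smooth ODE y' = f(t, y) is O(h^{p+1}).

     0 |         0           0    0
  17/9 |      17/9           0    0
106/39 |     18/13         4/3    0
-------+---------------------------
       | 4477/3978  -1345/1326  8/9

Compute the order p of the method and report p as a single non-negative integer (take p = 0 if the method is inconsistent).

2

b = (4477/3978, -1345/1326, 8/9)
c = (0, 17/9, 106/39)
Ac = (0, 0, 68/27)
Σ b_i: 4477/3978·1 + (-1345/1326)·1 + 8/9·1 = 1 ✓
b·c: (-1345/1326)·17/9 + 8/9·106/39 = 1/2 ✓
b·c²: (-1345/1326)·289/81 + 8/9·11236/1521 = 242083/82134 ≠ 1/3 ⇒ order 2.
b·Ac: 8/9·68/27 = 544/243 ≠ 1/6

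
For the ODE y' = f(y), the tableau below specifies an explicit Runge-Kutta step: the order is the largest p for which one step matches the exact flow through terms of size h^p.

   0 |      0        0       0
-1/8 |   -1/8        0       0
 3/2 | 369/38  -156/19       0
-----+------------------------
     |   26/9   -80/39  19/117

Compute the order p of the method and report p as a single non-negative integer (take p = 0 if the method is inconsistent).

3

b = (26/9, -80/39, 19/117)
c = (0, -1/8, 3/2)
Ac = (0, 0, 39/38)
Σ b_i: 26/9·1 + (-80/39)·1 + 19/117·1 = 1 ✓
b·c: (-80/39)·(-1/8) + 19/117·3/2 = 1/2 ✓
b·c²: (-80/39)·1/64 + 19/117·9/4 = 1/3 ✓
b·Ac: 19/117·39/38 = 1/6 ✓; 3 stages ⇒ order 3.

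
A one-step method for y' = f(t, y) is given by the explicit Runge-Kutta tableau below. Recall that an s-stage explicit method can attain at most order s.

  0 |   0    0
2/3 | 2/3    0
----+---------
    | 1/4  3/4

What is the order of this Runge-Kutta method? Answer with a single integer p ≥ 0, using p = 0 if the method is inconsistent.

2

b = (1/4, 3/4)
c = (0, 2/3)
Σ b_i: 1/4·1 + 3/4·1 = 1 ✓
b·c: 3/4·2/3 = 1/2 ✓; 2 stages ⇒ order 2.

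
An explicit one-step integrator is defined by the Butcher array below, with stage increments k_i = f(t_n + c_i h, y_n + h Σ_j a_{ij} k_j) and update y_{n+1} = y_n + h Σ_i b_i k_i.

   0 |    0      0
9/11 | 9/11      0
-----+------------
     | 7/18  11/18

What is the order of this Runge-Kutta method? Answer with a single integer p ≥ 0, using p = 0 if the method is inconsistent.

2

b = (7/18, 11/18)
c = (0, 9/11)
Σ b_i: 7/18·1 + 11/18·1 = 1 ✓
b·c: 11/18·9/11 = 1/2 ✓; 2 stages ⇒ order 2.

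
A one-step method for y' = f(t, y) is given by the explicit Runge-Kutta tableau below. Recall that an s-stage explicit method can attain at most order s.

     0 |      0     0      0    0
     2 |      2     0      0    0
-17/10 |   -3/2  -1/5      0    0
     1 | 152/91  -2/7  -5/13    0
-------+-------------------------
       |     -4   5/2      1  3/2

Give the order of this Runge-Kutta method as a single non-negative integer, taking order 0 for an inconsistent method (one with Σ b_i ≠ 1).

1

b = (-4, 5/2, 1, 3/2)
c = (0, 2, -17/10, 1)
Ac = (0, 0, -2/5, 15/182)
Σ b_i: (-4)·1 + 5/2·1 + 1·1 + 3/2·1 = 1 ✓
b·c: 5/2·2 + 1·(-17/10) + 3/2·1 = 24/5 ≠ 1/2 ⇒ order 1.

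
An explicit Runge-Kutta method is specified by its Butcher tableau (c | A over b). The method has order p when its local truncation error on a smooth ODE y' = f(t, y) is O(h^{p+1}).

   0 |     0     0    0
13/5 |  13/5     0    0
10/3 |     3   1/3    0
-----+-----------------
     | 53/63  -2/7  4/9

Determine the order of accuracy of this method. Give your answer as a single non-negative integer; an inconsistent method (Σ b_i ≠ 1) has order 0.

1

b = (53/63, -2/7, 4/9)
c = (0, 13/5, 10/3)
Ac = (0, 0, 13/15)
Σ b_i: 53/63·1 + (-2/7)·1 + 4/9·1 = 1 ✓
b·c: (-2/7)·13/5 + 4/9·10/3 = 698/945 ≠ 1/2 ⇒ order 1.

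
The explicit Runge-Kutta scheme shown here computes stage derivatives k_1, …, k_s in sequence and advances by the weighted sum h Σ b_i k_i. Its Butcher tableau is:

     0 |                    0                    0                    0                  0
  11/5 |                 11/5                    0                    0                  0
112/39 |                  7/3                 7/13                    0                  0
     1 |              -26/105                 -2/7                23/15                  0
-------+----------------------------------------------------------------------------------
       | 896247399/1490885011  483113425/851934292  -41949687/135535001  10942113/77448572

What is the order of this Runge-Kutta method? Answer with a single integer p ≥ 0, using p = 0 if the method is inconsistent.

3

b = (896247399/1490885011, 483113425/851934292, -41949687/135535001, 10942113/77448572)
c = (0, 11/5, 112/39, 1)
Ac = (0, 0, 77/65, 15458/4095)
Σ b_i: 896247399/1490885011·1 + 483113425/851934292·1 + (-41949687/135535001)·1 + 10942113/77448572·1 = 1 ✓
b·c: 483113425/851934292·11/5 + (-41949687/135535001)·112/39 + 10942113/77448572·1 = 1/2 ✓
b·c²: 483113425/851934292·121/25 + (-41949687/135535001)·12544/1521 + 10942113/77448572·1 = 1/3 ✓
b·Ac: (-41949687/135535001)·77/65 + 10942113/77448572·15458/4095 = 1/6 ✓
b·c³: 483113425/851934292·1331/125 + (-41949687/135535001)·1404928/59319 + 10942113/77448572·1 = -26075193433/22653707310 ≠ 1/4 ⇒ order 3.
b·(c∘Ac): (-41949687/135535001)·8624/2535 + 10942113/77448572·15458/4095 = -301835423/580864290 ≠ 1/8
b·Ac²: (-41949687/135535001)·847/325 + 10942113/77448572·8993674/798525 = 88871305511/113268536550 ≠ 1/12
b·A²c: 10942113/77448572·1771/975 = 496884157/1936214300 ≠ 1/24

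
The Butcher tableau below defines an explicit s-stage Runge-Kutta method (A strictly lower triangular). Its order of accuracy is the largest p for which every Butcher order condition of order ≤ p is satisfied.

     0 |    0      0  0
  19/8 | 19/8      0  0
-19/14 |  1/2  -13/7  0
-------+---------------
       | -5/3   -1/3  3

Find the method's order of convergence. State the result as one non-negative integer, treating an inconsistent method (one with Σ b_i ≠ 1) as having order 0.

b = (-5/3, -1/3, 3)
c = (0, 19/8, -19/14)
Ac = (0, 0, -247/56)
Σ b_i: (-5/3)·1 + (-1/3)·1 + 3·1 = 1 ✓
b·c: (-1/3)·19/8 + 3·(-19/14) = -817/168 ≠ 1/2 ⇒ order 1.

1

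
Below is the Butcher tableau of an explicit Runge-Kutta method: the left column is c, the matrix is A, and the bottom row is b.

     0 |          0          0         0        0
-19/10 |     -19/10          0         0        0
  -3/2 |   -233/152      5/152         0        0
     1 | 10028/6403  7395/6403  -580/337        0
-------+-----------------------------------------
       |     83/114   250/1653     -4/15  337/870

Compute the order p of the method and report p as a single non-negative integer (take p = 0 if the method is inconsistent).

b = (83/114, 250/1653, -4/15, 337/870)
c = (0, -19/10, -3/2, 1)
Ac = (0, 0, -1/16, 261/674)
Σ b_i: 83/114·1 + 250/1653·1 + (-4/15)·1 + 337/870·1 = 1 ✓
b·c: 250/1653·(-19/10) + (-4/15)·(-3/2) + 337/870·1 = 1/2 ✓
b·c²: 250/1653·361/100 + (-4/15)·9/4 + 337/870·1 = 1/3 ✓
b·Ac: (-4/15)·(-1/16) + 337/870·261/674 = 1/6 ✓
b·c³: 250/1653·(-6859/1000) + (-4/15)·(-27/8) + 337/870·1 = 1/4 ✓
b·(c∘Ac): (-4/15)·3/32 + 337/870·261/674 = 1/8 ✓
b·Ac²: (-4/15)·19/160 + 337/870·2001/6740 = 1/12 ✓
b·A²c: 337/870·145/1348 = 1/24 ✓; 4 stages ⇒ order 4.

4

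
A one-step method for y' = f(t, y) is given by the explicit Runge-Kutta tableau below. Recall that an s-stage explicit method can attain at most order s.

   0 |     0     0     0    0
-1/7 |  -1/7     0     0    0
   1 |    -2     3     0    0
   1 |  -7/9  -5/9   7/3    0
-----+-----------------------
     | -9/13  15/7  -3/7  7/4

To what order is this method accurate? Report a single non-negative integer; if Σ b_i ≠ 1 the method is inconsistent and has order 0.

b = (-9/13, 15/7, -3/7, 7/4)
c = (0, -1/7, 1, 1)
Ac = (0, 0, -3/7, 152/63)
Σ b_i: (-9/13)·1 + 15/7·1 + (-3/7)·1 + 7/4·1 = 1009/364 ≠ 1 ⇒ order 0.

0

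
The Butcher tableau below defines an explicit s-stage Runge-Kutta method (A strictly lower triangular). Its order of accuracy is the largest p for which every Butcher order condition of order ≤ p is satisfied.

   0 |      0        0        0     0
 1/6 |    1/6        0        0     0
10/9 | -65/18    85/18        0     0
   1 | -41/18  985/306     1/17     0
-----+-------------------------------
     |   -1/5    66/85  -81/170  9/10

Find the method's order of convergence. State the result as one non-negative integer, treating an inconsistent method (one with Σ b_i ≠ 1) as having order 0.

b = (-1/5, 66/85, -81/170, 9/10)
c = (0, 1/6, 10/9, 1)
Ac = (0, 0, 85/108, 65/108)
Σ b_i: (-1/5)·1 + 66/85·1 + (-81/170)·1 + 9/10·1 = 1 ✓
b·c: 66/85·1/6 + (-81/170)·10/9 + 9/10·1 = 1/2 ✓
b·c²: 66/85·1/36 + (-81/170)·100/81 + 9/10·1 = 1/3 ✓
b·Ac: (-81/170)·85/108 + 9/10·65/108 = 1/6 ✓
b·c³: 66/85·1/216 + (-81/170)·1000/729 + 9/10·1 = 1/4 ✓
b·(c∘Ac): (-81/170)·425/486 + 9/10·65/108 = 1/8 ✓
b·Ac²: (-81/170)·85/648 + 9/10·35/216 = 1/12 ✓
b·A²c: 9/10·5/108 = 1/24 ✓; 4 stages ⇒ order 4.

4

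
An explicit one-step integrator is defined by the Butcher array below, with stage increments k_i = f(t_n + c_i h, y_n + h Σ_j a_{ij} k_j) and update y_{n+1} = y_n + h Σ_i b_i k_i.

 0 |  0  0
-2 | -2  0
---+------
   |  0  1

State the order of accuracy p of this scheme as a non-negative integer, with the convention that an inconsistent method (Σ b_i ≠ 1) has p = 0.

1

b = (0, 1)
c = (0, -2)
Σ b_i: 1·1 = 1 ✓
b·c: 1·(-2) = -2 ≠ 1/2 ⇒ order 1.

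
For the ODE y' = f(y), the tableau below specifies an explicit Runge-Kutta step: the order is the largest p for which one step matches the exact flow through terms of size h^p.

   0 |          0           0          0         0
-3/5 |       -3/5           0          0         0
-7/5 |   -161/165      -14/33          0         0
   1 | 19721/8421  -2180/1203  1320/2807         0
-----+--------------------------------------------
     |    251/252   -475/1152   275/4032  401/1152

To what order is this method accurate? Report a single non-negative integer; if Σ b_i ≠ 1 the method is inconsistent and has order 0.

b = (251/252, -475/1152, 275/4032, 401/1152)
c = (0, -3/5, -7/5, 1)
Ac = (0, 0, 14/55, 172/401)
Σ b_i: 251/252·1 + (-475/1152)·1 + 275/4032·1 + 401/1152·1 = 1 ✓
b·c: (-475/1152)·(-3/5) + 275/4032·(-7/5) + 401/1152·1 = 1/2 ✓
b·c²: (-475/1152)·9/25 + 275/4032·49/25 + 401/1152·1 = 1/3 ✓
b·Ac: 275/4032·14/55 + 401/1152·172/401 = 1/6 ✓
b·c³: (-475/1152)·(-27/125) + 275/4032·(-343/125) + 401/1152·1 = 1/4 ✓
b·(c∘Ac): 275/4032·(-98/275) + 401/1152·172/401 = 1/8 ✓
b·Ac²: 275/4032·(-42/275) + 401/1152·108/401 = 1/12 ✓
b·A²c: 401/1152·48/401 = 1/24 ✓; 4 stages ⇒ order 4.

4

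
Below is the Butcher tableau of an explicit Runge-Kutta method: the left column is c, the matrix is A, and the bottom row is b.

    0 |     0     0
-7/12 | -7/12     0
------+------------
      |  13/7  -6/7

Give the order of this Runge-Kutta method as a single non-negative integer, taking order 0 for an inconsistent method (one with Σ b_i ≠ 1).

b = (13/7, -6/7)
c = (0, -7/12)
Σ b_i: 13/7·1 + (-6/7)·1 = 1 ✓
b·c: (-6/7)·(-7/12) = 1/2 ✓; 2 stages ⇒ order 2.

2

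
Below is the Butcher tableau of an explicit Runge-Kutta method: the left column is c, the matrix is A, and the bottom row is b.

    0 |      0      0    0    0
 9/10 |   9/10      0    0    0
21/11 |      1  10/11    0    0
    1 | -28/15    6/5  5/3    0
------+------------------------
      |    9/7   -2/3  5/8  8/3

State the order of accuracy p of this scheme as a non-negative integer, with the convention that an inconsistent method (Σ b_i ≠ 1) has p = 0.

0

b = (9/7, -2/3, 5/8, 8/3)
c = (0, 9/10, 21/11, 1)
Ac = (0, 0, 9/11, 1172/275)
Σ b_i: 9/7·1 + (-2/3)·1 + 5/8·1 + 8/3·1 = 219/56 ≠ 1 ⇒ order 0.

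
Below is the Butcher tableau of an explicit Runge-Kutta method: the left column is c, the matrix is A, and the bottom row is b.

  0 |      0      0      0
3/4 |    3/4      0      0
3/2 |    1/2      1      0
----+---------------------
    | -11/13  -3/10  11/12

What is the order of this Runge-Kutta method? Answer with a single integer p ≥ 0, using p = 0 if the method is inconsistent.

b = (-11/13, -3/10, 11/12)
c = (0, 3/4, 3/2)
Ac = (0, 0, 3/4)
Σ b_i: (-11/13)·1 + (-3/10)·1 + 11/12·1 = -179/780 ≠ 1 ⇒ order 0.

0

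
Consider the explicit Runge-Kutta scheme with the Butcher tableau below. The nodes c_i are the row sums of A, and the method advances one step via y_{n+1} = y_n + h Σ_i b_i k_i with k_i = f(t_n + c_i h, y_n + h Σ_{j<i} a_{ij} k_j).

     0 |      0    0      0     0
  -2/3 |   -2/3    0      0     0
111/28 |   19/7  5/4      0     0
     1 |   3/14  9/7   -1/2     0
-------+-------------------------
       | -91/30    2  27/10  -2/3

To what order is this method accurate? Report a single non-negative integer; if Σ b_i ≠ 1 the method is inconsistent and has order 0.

b = (-91/30, 2, 27/10, -2/3)
c = (0, -2/3, 111/28, 1)
Ac = (0, 0, -5/6, -159/56)
Σ b_i: (-91/30)·1 + 2·1 + 27/10·1 + (-2/3)·1 = 1 ✓
b·c: 2·(-2/3) + 27/10·111/28 + (-2/3)·1 = 2437/280 ≠ 1/2 ⇒ order 1.

1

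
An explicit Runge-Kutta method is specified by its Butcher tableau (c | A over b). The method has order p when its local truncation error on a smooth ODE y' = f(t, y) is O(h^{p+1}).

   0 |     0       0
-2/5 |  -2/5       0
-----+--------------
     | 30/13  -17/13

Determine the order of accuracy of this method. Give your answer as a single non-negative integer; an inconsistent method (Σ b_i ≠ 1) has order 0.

b = (30/13, -17/13)
c = (0, -2/5)
Σ b_i: 30/13·1 + (-17/13)·1 = 1 ✓
b·c: (-17/13)·(-2/5) = 34/65 ≠ 1/2 ⇒ order 1.

1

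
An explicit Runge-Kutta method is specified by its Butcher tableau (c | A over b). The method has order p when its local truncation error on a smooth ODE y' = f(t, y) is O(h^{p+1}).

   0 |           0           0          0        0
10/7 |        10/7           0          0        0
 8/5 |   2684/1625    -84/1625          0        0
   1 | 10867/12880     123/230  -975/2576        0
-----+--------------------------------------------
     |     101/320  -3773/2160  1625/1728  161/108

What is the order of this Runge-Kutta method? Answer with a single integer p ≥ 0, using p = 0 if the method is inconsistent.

4

b = (101/320, -3773/2160, 1625/1728, 161/108)
c = (0, 10/7, 8/5, 1)
Ac = (0, 0, -24/325, 51/322)
Σ b_i: 101/320·1 + (-3773/2160)·1 + 1625/1728·1 + 161/108·1 = 1 ✓
b·c: (-3773/2160)·10/7 + 1625/1728·8/5 + 161/108·1 = 1/2 ✓
b·c²: (-3773/2160)·100/49 + 1625/1728·64/25 + 161/108·1 = 1/3 ✓
b·Ac: 1625/1728·(-24/325) + 161/108·51/322 = 1/6 ✓
b·c³: (-3773/2160)·1000/343 + 1625/1728·512/125 + 161/108·1 = 1/4 ✓
b·(c∘Ac): 1625/1728·(-192/1625) + 161/108·51/322 = 1/8 ✓
b·Ac²: 1625/1728·(-48/455) + 161/108·6/49 = 1/12 ✓
b·A²c: 161/108·9/322 = 1/24 ✓; 4 stages ⇒ order 4.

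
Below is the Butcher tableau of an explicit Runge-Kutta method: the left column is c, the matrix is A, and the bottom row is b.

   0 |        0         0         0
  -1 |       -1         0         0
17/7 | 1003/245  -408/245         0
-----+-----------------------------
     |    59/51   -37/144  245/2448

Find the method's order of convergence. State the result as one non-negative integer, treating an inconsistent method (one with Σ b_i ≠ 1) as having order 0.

b = (59/51, -37/144, 245/2448)
c = (0, -1, 17/7)
Ac = (0, 0, 408/245)
Σ b_i: 59/51·1 + (-37/144)·1 + 245/2448·1 = 1 ✓
b·c: (-37/144)·(-1) + 245/2448·17/7 = 1/2 ✓
b·c²: (-37/144)·1 + 245/2448·289/49 = 1/3 ✓
b·Ac: 245/2448·408/245 = 1/6 ✓; 3 stages ⇒ order 3.

3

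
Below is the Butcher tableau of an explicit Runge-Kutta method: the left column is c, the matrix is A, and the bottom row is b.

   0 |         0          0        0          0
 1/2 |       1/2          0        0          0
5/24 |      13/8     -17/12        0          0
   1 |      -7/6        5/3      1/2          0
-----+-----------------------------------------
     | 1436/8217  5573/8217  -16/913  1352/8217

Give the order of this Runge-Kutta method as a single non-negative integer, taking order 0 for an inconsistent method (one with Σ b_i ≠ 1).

3

b = (1436/8217, 5573/8217, -16/913, 1352/8217)
c = (0, 1/2, 5/24, 1)
Ac = (0, 0, -17/24, 15/16)
Σ b_i: 1436/8217·1 + 5573/8217·1 + (-16/913)·1 + 1352/8217·1 = 1 ✓
b·c: 5573/8217·1/2 + (-16/913)·5/24 + 1352/8217·1 = 1/2 ✓
b·c²: 5573/8217·1/4 + (-16/913)·25/576 + 1352/8217·1 = 1/3 ✓
b·Ac: (-16/913)·(-17/24) + 1352/8217·15/16 = 1/6 ✓
b·c³: 5573/8217·1/8 + (-16/913)·125/13824 + 1352/8217·1 = 196543/788832 ≠ 1/4 ⇒ order 3.
b·(c∘Ac): (-16/913)·(-85/576) + 1352/8217·15/16 = 5155/32868 ≠ 1/8
b·Ac²: (-16/913)·(-17/48) + 1352/8217·505/1152 = 92689/1183248 ≠ 1/12
b·A²c: 1352/8217·(-17/48) = -2873/49302 ≠ 1/24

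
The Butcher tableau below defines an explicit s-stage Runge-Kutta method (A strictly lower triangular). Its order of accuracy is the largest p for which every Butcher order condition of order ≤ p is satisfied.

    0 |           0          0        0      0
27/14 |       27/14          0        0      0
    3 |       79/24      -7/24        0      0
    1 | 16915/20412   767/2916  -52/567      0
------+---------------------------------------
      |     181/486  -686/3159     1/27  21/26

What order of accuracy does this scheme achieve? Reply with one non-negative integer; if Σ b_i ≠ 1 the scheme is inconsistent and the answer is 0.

b = (181/486, -686/3159, 1/27, 21/26)
c = (0, 27/14, 3, 1)
Ac = (0, 0, -9/16, 13/56)
Σ b_i: 181/486·1 + (-686/3159)·1 + 1/27·1 + 21/26·1 = 1 ✓
b·c: (-686/3159)·27/14 + 1/27·3 + 21/26·1 = 1/2 ✓
b·c²: (-686/3159)·729/196 + 1/27·9 + 21/26·1 = 1/3 ✓
b·Ac: 1/27·(-9/16) + 21/26·13/56 = 1/6 ✓
b·c³: (-686/3159)·19683/2744 + 1/27·27 + 21/26·1 = 1/4 ✓
b·(c∘Ac): 1/27·(-27/16) + 21/26·13/56 = 1/8 ✓
b·Ac²: 1/27·(-243/224) + 21/26·1079/7056 = 1/12 ✓
b·A²c: 21/26·13/252 = 1/24 ✓; 4 stages ⇒ order 4.

4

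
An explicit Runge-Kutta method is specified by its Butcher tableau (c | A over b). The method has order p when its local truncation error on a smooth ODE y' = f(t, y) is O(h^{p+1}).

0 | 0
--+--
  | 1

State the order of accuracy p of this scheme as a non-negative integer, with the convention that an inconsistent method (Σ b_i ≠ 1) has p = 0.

b = (1)
c = (0)
Σ b_i: 1·1 = 1 ✓; 1 stage ⇒ order 1.

1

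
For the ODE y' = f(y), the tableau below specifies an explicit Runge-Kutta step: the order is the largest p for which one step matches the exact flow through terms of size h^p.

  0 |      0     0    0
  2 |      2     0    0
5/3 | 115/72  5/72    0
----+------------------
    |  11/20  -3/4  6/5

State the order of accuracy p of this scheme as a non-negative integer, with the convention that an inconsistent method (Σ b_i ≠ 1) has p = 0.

3

b = (11/20, -3/4, 6/5)
c = (0, 2, 5/3)
Ac = (0, 0, 5/36)
Σ b_i: 11/20·1 + (-3/4)·1 + 6/5·1 = 1 ✓
b·c: (-3/4)·2 + 6/5·5/3 = 1/2 ✓
b·c²: (-3/4)·4 + 6/5·25/9 = 1/3 ✓
b·Ac: 6/5·5/36 = 1/6 ✓; 3 stages ⇒ order 3.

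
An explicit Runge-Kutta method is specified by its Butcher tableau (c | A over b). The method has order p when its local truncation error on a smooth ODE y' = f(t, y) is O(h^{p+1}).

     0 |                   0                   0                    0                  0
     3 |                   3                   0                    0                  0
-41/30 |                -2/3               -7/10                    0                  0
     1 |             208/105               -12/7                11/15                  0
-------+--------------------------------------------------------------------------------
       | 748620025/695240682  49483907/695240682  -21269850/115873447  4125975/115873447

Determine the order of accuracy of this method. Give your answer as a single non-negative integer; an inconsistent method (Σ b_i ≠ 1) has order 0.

3

b = (748620025/695240682, 49483907/695240682, -21269850/115873447, 4125975/115873447)
c = (0, 3, -41/30, 1)
Ac = (0, 0, -21/10, -19357/3150)
Σ b_i: 748620025/695240682·1 + 49483907/695240682·1 + (-21269850/115873447)·1 + 4125975/115873447·1 = 1 ✓
b·c: 49483907/695240682·3 + (-21269850/115873447)·(-41/30) + 4125975/115873447·1 = 1/2 ✓
b·c²: 49483907/695240682·9 + (-21269850/115873447)·1681/900 + 4125975/115873447·1 = 1/3 ✓
b·Ac: (-21269850/115873447)·(-21/10) + 4125975/115873447·(-19357/3150) = 1/6 ✓
b·c³: 49483907/695240682·27 + (-21269850/115873447)·(-68921/27000) + 4125975/115873447·1 = 50597569049/20857220460 ≠ 1/4 ⇒ order 3.
b·(c∘Ac): (-21269850/115873447)·287/100 + 4125975/115873447·(-19357/3150) = -259196740/347620341 ≠ 1/8
b·Ac²: (-21269850/115873447)·(-63/10) + 4125975/115873447·(-1328563/94500) = 13678833283/20857220460 ≠ 1/12
b·A²c: 4125975/115873447·(-77/50) = -12708003/231746894 ≠ 1/24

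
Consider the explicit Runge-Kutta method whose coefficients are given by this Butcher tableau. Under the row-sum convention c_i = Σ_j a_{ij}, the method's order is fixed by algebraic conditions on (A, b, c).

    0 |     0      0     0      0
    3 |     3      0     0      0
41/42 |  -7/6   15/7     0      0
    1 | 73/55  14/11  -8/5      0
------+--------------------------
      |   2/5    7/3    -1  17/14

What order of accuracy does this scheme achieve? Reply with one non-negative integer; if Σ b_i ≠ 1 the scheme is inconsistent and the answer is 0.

0

b = (2/5, 7/3, -1, 17/14)
c = (0, 3, 41/42, 1)
Ac = (0, 0, 45/7, 2606/1155)
Σ b_i: 2/5·1 + 7/3·1 + (-1)·1 + 17/14·1 = 619/210 ≠ 1 ⇒ order 0.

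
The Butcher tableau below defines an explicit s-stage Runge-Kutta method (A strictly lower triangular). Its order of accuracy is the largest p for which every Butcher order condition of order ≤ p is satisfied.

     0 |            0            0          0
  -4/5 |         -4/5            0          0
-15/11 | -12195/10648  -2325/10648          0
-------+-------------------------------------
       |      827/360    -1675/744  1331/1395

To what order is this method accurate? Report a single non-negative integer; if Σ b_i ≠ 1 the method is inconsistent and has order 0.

3

b = (827/360, -1675/744, 1331/1395)
c = (0, -4/5, -15/11)
Ac = (0, 0, 465/2662)
Σ b_i: 827/360·1 + (-1675/744)·1 + 1331/1395·1 = 1 ✓
b·c: (-1675/744)·(-4/5) + 1331/1395·(-15/11) = 1/2 ✓
b·c²: (-1675/744)·16/25 + 1331/1395·225/121 = 1/3 ✓
b·Ac: 1331/1395·465/2662 = 1/6 ✓; 3 stages ⇒ order 3.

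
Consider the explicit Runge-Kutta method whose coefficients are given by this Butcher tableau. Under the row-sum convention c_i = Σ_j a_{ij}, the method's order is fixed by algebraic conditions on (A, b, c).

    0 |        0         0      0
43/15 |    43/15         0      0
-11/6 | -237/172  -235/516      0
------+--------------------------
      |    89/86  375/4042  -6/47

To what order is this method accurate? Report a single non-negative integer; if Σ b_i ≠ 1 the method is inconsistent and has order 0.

b = (89/86, 375/4042, -6/47)
c = (0, 43/15, -11/6)
Ac = (0, 0, -47/36)
Σ b_i: 89/86·1 + 375/4042·1 + (-6/47)·1 = 1 ✓
b·c: 375/4042·43/15 + (-6/47)·(-11/6) = 1/2 ✓
b·c²: 375/4042·1849/225 + (-6/47)·121/36 = 1/3 ✓
b·Ac: (-6/47)·(-47/36) = 1/6 ✓; 3 stages ⇒ order 3.

3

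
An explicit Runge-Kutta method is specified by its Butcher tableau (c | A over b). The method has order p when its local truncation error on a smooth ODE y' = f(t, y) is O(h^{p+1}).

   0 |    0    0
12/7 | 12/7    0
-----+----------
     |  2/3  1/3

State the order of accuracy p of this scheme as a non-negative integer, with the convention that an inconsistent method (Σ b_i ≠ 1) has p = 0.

1

b = (2/3, 1/3)
c = (0, 12/7)
Σ b_i: 2/3·1 + 1/3·1 = 1 ✓
b·c: 1/3·12/7 = 4/7 ≠ 1/2 ⇒ order 1.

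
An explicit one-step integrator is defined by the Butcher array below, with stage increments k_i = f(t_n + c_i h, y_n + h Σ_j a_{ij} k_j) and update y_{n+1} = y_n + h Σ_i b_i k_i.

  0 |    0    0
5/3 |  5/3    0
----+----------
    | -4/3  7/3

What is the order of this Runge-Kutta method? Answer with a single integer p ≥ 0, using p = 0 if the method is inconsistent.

1

b = (-4/3, 7/3)
c = (0, 5/3)
Σ b_i: (-4/3)·1 + 7/3·1 = 1 ✓
b·c: 7/3·5/3 = 35/9 ≠ 1/2 ⇒ order 1.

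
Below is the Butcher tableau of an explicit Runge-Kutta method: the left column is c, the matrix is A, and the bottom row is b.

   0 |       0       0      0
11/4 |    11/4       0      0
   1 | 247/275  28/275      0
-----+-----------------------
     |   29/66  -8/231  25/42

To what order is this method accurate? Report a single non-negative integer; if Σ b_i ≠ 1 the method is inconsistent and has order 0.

3

b = (29/66, -8/231, 25/42)
c = (0, 11/4, 1)
Ac = (0, 0, 7/25)
Σ b_i: 29/66·1 + (-8/231)·1 + 25/42·1 = 1 ✓
b·c: (-8/231)·11/4 + 25/42·1 = 1/2 ✓
b·c²: (-8/231)·121/16 + 25/42·1 = 1/3 ✓
b·Ac: 25/42·7/25 = 1/6 ✓; 3 stages ⇒ order 3.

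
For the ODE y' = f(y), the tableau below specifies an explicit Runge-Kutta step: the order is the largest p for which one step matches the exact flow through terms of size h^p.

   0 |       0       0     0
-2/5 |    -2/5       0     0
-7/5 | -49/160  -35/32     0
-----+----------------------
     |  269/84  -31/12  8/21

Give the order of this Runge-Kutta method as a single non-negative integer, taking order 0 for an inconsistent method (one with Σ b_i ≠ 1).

3

b = (269/84, -31/12, 8/21)
c = (0, -2/5, -7/5)
Ac = (0, 0, 7/16)
Σ b_i: 269/84·1 + (-31/12)·1 + 8/21·1 = 1 ✓
b·c: (-31/12)·(-2/5) + 8/21·(-7/5) = 1/2 ✓
b·c²: (-31/12)·4/25 + 8/21·49/25 = 1/3 ✓
b·Ac: 8/21·7/16 = 1/6 ✓; 3 stages ⇒ order 3.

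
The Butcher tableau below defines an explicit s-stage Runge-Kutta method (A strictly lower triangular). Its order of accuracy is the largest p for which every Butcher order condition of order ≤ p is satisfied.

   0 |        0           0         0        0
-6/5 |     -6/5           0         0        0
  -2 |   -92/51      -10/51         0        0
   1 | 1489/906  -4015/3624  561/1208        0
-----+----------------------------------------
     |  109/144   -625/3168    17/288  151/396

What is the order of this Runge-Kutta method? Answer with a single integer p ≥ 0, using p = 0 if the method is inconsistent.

b = (109/144, -625/3168, 17/288, 151/396)
c = (0, -6/5, -2, 1)
Ac = (0, 0, 4/17, 121/302)
Σ b_i: 109/144·1 + (-625/3168)·1 + 17/288·1 + 151/396·1 = 1 ✓
b·c: (-625/3168)·(-6/5) + 17/288·(-2) + 151/396·1 = 1/2 ✓
b·c²: (-625/3168)·36/25 + 17/288·4 + 151/396·1 = 1/3 ✓
b·Ac: 17/288·4/17 + 151/396·121/302 = 1/6 ✓
b·c³: (-625/3168)·(-216/125) + 17/288·(-8) + 151/396·1 = 1/4 ✓
b·(c∘Ac): 17/288·(-8/17) + 151/396·121/302 = 1/8 ✓
b·Ac²: 17/288·(-24/85) + 151/396·198/755 = 1/12 ✓
b·A²c: 151/396·33/302 = 1/24 ✓; 4 stages ⇒ order 4.

4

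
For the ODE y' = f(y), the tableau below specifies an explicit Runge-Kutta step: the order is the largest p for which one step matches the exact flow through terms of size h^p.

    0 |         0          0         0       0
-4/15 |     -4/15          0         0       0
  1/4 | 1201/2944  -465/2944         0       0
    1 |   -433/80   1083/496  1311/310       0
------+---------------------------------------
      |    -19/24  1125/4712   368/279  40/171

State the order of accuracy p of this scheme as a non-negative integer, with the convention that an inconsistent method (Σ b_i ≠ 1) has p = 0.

4

b = (-19/24, 1125/4712, 368/279, 40/171)
c = (0, -4/15, 1/4, 1)
Ac = (0, 0, 31/736, 19/40)
Σ b_i: (-19/24)·1 + 1125/4712·1 + 368/279·1 + 40/171·1 = 1 ✓
b·c: 1125/4712·(-4/15) + 368/279·1/4 + 40/171·1 = 1/2 ✓
b·c²: 1125/4712·16/225 + 368/279·1/16 + 40/171·1 = 1/3 ✓
b·Ac: 368/279·31/736 + 40/171·19/40 = 1/6 ✓
b·c³: 1125/4712·(-64/3375) + 368/279·1/64 + 40/171·1 = 1/4 ✓
b·(c∘Ac): 368/279·31/2944 + 40/171·19/40 = 1/8 ✓
b·Ac²: 368/279·(-31/2760) + 40/171·1007/2400 = 1/12 ✓
b·A²c: 40/171·57/320 = 1/24 ✓; 4 stages ⇒ order 4.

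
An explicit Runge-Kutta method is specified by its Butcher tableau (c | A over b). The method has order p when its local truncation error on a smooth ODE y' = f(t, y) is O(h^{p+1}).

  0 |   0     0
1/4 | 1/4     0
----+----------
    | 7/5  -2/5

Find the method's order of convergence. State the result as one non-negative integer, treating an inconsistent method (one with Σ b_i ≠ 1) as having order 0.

1

b = (7/5, -2/5)
c = (0, 1/4)
Σ b_i: 7/5·1 + (-2/5)·1 = 1 ✓
b·c: (-2/5)·1/4 = -1/10 ≠ 1/2 ⇒ order 1.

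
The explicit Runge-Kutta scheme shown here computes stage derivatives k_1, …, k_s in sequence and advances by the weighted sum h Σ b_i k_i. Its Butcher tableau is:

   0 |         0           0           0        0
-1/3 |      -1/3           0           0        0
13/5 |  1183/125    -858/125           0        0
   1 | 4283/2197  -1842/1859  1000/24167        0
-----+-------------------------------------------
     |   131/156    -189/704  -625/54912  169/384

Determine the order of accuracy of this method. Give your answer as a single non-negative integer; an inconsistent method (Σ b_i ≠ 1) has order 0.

4

b = (131/156, -189/704, -625/54912, 169/384)
c = (0, -1/3, 13/5, 1)
Ac = (0, 0, 286/125, 74/169)
Σ b_i: 131/156·1 + (-189/704)·1 + (-625/54912)·1 + 169/384·1 = 1 ✓
b·c: (-189/704)·(-1/3) + (-625/54912)·13/5 + 169/384·1 = 1/2 ✓
b·c²: (-189/704)·1/9 + (-625/54912)·169/25 + 169/384·1 = 1/3 ✓
b·Ac: (-625/54912)·286/125 + 169/384·74/169 = 1/6 ✓
b·c³: (-189/704)·(-1/27) + (-625/54912)·2197/125 + 169/384·1 = 1/4 ✓
b·(c∘Ac): (-625/54912)·3718/625 + 169/384·74/169 = 1/8 ✓
b·Ac²: (-625/54912)·(-286/375) + 169/384·86/507 = 1/12 ✓
b·A²c: 169/384·16/169 = 1/24 ✓; 4 stages ⇒ order 4.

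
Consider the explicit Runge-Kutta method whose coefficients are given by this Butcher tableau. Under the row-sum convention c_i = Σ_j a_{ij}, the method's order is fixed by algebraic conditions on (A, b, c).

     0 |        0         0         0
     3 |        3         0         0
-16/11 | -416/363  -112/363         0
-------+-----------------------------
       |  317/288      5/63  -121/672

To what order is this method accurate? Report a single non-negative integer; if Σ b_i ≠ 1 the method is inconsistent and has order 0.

3

b = (317/288, 5/63, -121/672)
c = (0, 3, -16/11)
Ac = (0, 0, -112/121)
Σ b_i: 317/288·1 + 5/63·1 + (-121/672)·1 = 1 ✓
b·c: 5/63·3 + (-121/672)·(-16/11) = 1/2 ✓
b·c²: 5/63·9 + (-121/672)·256/121 = 1/3 ✓
b·Ac: (-121/672)·(-112/121) = 1/6 ✓; 3 stages ⇒ order 3.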